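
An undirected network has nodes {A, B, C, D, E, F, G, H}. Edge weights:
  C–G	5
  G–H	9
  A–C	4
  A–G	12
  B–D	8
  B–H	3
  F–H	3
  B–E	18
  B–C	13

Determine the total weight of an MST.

50

Kruskal: consider edges lightest-first.
B–H (3): add — endpoints in different components.
F–H (3): add — endpoints in different components.
A–C (4): add — endpoints in different components.
C–G (5): add — endpoints in different components.
B–D (8): add — endpoints in different components.
G–H (9): add — endpoints in different components.
A–G (12): skip — A and G already connected.
B–C (13): skip — B and C already connected.
B–E (18): add — endpoints in different components.
MST edges: B–H, F–H, A–C, C–G, B–D, G–H, B–E; total weight 3+3+4+5+8+9+18 = 50.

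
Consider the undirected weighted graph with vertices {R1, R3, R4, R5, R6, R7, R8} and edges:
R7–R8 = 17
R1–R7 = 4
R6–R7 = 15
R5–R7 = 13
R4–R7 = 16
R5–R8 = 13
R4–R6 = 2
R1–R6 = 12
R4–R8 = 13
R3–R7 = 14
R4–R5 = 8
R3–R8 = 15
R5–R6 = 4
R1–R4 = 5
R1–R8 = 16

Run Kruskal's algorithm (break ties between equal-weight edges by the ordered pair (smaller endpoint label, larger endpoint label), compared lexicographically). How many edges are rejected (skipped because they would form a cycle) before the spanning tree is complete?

4

Kruskal: consider edges lightest-first.
R4–R6 (2): add. Components now {R5} {R7} {R3} {R8} {R1} {R4,R6}
R1–R7 (4): add. Components now {R5} {R1,R7} {R3} {R8} {R4,R6}
R5–R6 (4): add. Components now {R4,R5,R6} {R1,R7} {R3} {R8}
R1–R4 (5): add. Components now {R1,R4,R5,R6,R7} {R3} {R8}
R4–R5 (8): skip — R5 and R4 already connected.
R1–R6 (12): skip — R1 and R6 already connected.
R4–R8 (13): add. Components now {R1,R4,R5,R6,R7,R8} {R3}
R5–R7 (13): skip — R5 and R7 already connected.
R5–R8 (13): skip — R5 and R8 already connected.
R3–R7 (14): add. Components now {R1,R3,R4,R5,R6,R7,R8}
Edges rejected before the tree was complete: 4.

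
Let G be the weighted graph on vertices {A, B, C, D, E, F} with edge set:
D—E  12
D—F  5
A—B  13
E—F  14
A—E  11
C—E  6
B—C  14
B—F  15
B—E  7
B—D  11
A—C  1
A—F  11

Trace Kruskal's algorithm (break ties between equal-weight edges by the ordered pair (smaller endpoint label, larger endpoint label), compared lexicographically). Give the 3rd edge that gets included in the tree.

C-E

Sort edges by weight, then run Kruskal:
A—C (1): add — endpoints in different components.
D—F (5): add — endpoints in different components.
C—E (6): add — endpoints in different components.
B—E (7): add — endpoints in different components.
A—E (11): skip — A and E already connected.
A—F (11): add — endpoints in different components.
The 3rd edge added is C—E.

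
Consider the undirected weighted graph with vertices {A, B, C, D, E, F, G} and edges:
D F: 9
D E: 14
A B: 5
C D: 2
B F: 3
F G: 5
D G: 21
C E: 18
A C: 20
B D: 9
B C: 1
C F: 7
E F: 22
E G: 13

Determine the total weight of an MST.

29

Kruskal: consider edges lightest-first.
B C (1): add — endpoints in different components.
C D (2): add — endpoints in different components.
B F (3): add — endpoints in different components.
A B (5): add — endpoints in different components.
F G (5): add — endpoints in different components.
C F (7): skip — C and F already connected.
B D (9): skip — B and D already connected.
D F (9): skip — D and F already connected.
E G (13): add — endpoints in different components.
MST edges: B C, C D, B F, A B, F G, E G; total weight 1+2+3+5+5+13 = 29.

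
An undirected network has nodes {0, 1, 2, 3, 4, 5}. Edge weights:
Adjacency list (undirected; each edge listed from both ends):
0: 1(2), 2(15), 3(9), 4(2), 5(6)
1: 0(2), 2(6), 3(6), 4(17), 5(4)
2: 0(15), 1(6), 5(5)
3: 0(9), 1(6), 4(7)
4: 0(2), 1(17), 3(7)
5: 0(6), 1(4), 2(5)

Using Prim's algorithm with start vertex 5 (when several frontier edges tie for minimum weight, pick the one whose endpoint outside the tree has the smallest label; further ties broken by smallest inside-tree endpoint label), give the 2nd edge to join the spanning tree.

0-1

Grow the tree from 5 using Prim:
Step 1: cheapest edge leaving the tree is 1 5 (4); add 1.
Step 2: cheapest edge leaving the tree is 0 1 (2); add 0.
Step 3: cheapest edge leaving the tree is 0 4 (2); add 4.
Step 4: cheapest edge leaving the tree is 2 5 (5); add 2.
Step 5: cheapest edge leaving the tree is 1 3 (6); add 3.
The 2nd edge added is 0 1.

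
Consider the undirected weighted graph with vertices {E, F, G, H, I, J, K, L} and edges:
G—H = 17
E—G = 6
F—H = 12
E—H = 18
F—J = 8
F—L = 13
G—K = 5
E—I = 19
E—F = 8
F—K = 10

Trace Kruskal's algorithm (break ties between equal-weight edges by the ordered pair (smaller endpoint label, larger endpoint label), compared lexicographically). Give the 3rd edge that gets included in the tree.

E-F

Kruskal's algorithm — process edges by increasing weight (ties by edge label):
G—K (5): add — endpoints in different components.
E—G (6): add — endpoints in different components.
E—F (8): add — endpoints in different components.
F—J (8): add — endpoints in different components.
F—K (10): skip — F and K already connected.
F—H (12): add — endpoints in different components.
F—L (13): add — endpoints in different components.
G—H (17): skip — G and H already connected.
E—H (18): skip — E and H already connected.
E—I (19): add — endpoints in different components.
The 3rd edge added is E—F.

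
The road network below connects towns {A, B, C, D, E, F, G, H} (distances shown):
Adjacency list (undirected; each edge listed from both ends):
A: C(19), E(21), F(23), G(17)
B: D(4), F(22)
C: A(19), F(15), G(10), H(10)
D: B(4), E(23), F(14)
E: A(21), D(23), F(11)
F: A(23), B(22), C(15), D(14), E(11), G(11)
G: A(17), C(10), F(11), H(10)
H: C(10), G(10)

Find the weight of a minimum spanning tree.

77

Prim, starting at C.
Step 1: frontier [C—G 10, C—H 10, C—F 15, A—C 19] → take C—G (10); add G.
Step 2: frontier [C—H 10, C—F 15, A—C 19, G—H 10, F—G 11, A—G 17] → take C—H (10); add H.
Step 3: frontier [C—F 15, A—C 19, F—G 11, A—G 17] → take F—G (11); add F.
Step 4: frontier [A—C 19, E—F 11, D—F 14, B—F 22, A—F 23, A—G 17] → take E—F (11); add E.
Step 5: frontier [A—C 19, A—E 21, D—E 23, D—F 14, B—F 22, A—F 23, A—G 17] → take D—F (14); add D.
Step 6: frontier [A—C 19, B—D 4, A—E 21, B—F 22, A—F 23, A—G 17] → take B—D (4); add B.
Step 7: frontier [A—C 19, A—E 21, A—F 23, A—G 17] → take A—G (17); add A.
MST edges: C—G, C—H, F—G, E—F, D—F, B—D, A—G; total weight 10+10+11+11+14+4+17 = 77.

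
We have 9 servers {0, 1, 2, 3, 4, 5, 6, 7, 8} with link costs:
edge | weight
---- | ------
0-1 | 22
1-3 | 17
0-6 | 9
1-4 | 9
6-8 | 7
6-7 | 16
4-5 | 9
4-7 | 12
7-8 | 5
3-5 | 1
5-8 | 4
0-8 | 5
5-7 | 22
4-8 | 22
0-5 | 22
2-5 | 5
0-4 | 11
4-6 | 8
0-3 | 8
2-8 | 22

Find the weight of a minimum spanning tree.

Prim, starting at 8.
Step 1: cheapest edge leaving the tree is 5-8 (4); add 5.
Step 2: cheapest edge leaving the tree is 3-5 (1); add 3.
Step 3: cheapest edge leaving the tree is 0-8 (5); add 0.
Step 4: cheapest edge leaving the tree is 2-5 (5); add 2.
Step 5: cheapest edge leaving the tree is 7-8 (5); add 7.
Step 6: cheapest edge leaving the tree is 6-8 (7); add 6.
Step 7: cheapest edge leaving the tree is 4-6 (8); add 4.
Step 8: cheapest edge leaving the tree is 1-4 (9); add 1.
MST edges: 5-8, 3-5, 0-8, 2-5, 7-8, 6-8, 4-6, 1-4; total weight 4+1+5+5+5+7+8+9 = 44.

44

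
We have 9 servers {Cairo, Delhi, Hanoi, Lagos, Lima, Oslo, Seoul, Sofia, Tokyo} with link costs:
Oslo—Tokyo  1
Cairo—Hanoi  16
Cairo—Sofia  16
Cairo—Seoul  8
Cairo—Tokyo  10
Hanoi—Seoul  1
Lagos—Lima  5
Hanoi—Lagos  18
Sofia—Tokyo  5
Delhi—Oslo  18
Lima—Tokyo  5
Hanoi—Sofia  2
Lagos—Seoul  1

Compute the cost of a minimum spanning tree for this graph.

41

Prim, starting at Sofia.
Step 1: frontier [Hanoi—Sofia 2, Sofia—Tokyo 5, Cairo—Sofia 16] → take Hanoi—Sofia (2); add Hanoi.
Step 2: frontier [Hanoi—Seoul 1, Cairo—Hanoi 16, Hanoi—Lagos 18, Sofia—Tokyo 5, Cairo—Sofia 16] → take Hanoi—Seoul (1); add Seoul.
Step 3: frontier [Cairo—Hanoi 16, Hanoi—Lagos 18, Lagos—Seoul 1, Cairo—Seoul 8, Sofia—Tokyo 5, Cairo—Sofia 16] → take Lagos—Seoul (1); add Lagos.
Step 4: frontier [Cairo—Hanoi 16, Lagos—Lima 5, Cairo—Seoul 8, Sofia—Tokyo 5, Cairo—Sofia 16] → take Lagos—Lima (5); add Lima.
Step 5: frontier [Cairo—Hanoi 16, Lima—Tokyo 5, Cairo—Seoul 8, Sofia—Tokyo 5, Cairo—Sofia 16] → take Lima—Tokyo (5); add Tokyo.
Step 6: frontier [Cairo—Hanoi 16, Cairo—Seoul 8, Cairo—Sofia 16, Oslo—Tokyo 1, Cairo—Tokyo 10] → take Oslo—Tokyo (1); add Oslo.
Step 7: frontier [Cairo—Hanoi 16, Delhi—Oslo 18, Cairo—Seoul 8, Cairo—Sofia 16, Cairo—Tokyo 10] → take Cairo—Seoul (8); add Cairo.
Step 8: frontier [Delhi—Oslo 18] → take Delhi—Oslo (18); add Delhi.
MST edges: Hanoi—Sofia, Hanoi—Seoul, Lagos—Seoul, Lagos—Lima, Lima—Tokyo, Oslo—Tokyo, Cairo—Seoul, Delhi—Oslo; total weight 2+1+1+5+5+1+8+18 = 41.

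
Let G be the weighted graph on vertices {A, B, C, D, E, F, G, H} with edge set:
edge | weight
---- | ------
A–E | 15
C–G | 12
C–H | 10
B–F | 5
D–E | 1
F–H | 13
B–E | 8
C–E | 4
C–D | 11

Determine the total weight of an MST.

Prim, starting at A.
Step 1: cheapest edge leaving the tree is A–E (15); add E.
Step 2: cheapest edge leaving the tree is D–E (1); add D.
Step 3: cheapest edge leaving the tree is C–E (4); add C.
Step 4: cheapest edge leaving the tree is B–E (8); add B.
Step 5: cheapest edge leaving the tree is B–F (5); add F.
Step 6: cheapest edge leaving the tree is C–H (10); add H.
Step 7: cheapest edge leaving the tree is C–G (12); add G.
MST edges: A–E, D–E, C–E, B–E, B–F, C–H, C–G; total weight 15+1+4+8+5+10+12 = 55.

55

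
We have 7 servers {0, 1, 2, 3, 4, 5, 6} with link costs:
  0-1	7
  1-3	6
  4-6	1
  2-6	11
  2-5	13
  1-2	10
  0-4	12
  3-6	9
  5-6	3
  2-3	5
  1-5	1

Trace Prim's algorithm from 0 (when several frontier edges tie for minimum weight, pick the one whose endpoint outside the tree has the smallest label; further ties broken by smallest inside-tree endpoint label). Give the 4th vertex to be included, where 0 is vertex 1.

Grow the tree from 0 using Prim:
Step 1: frontier [0-1 7, 0-4 12] → take 0-1 (7); add 1.
Step 2: frontier [0-4 12, 1-5 1, 1-3 6, 1-2 10] → take 1-5 (1); add 5.
Step 3: frontier [0-4 12, 1-3 6, 1-2 10, 5-6 3, 2-5 13] → take 5-6 (3); add 6.
Step 4: frontier [0-4 12, 1-3 6, 1-2 10, 2-5 13, 4-6 1, 3-6 9, 2-6 11] → take 4-6 (1); add 4.
Step 5: frontier [1-3 6, 1-2 10, 2-5 13, 3-6 9, 2-6 11] → take 1-3 (6); add 3.
Step 6: frontier [1-2 10, 2-3 5, 2-5 13, 2-6 11] → take 2-3 (5); add 2.
Vertex order: 0, 1, 5, 6, 4, 3, 2. The 4th vertex is 6.

6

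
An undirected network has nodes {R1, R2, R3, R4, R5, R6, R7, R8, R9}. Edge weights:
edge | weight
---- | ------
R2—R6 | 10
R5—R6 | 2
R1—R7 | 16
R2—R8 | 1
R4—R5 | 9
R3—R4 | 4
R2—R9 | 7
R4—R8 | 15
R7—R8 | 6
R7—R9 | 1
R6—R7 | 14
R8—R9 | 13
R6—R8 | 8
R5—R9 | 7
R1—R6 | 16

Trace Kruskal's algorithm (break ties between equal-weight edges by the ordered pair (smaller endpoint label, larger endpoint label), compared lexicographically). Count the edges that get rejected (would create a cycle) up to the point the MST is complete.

Kruskal: consider edges lightest-first.
R2—R8 (1): add — endpoints in different components.
R7—R9 (1): add — endpoints in different components.
R5—R6 (2): add — endpoints in different components.
R3—R4 (4): add — endpoints in different components.
R7—R8 (6): add — endpoints in different components.
R2—R9 (7): skip — R2 and R9 already connected.
R5—R9 (7): add — endpoints in different components.
R6—R8 (8): skip — R6 and R8 already connected.
R4—R5 (9): add — endpoints in different components.
R2—R6 (10): skip — R2 and R6 already connected.
R8—R9 (13): skip — R8 and R9 already connected.
R6—R7 (14): skip — R6 and R7 already connected.
R4—R8 (15): skip — R4 and R8 already connected.
R1—R6 (16): add — endpoints in different components.
Edges rejected before the tree was complete: 6.

6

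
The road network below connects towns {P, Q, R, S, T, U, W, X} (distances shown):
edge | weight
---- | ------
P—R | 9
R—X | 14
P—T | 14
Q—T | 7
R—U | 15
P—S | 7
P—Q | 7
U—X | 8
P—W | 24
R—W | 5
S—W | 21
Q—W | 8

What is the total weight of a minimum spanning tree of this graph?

Kruskal: consider edges lightest-first.
R—W (5): add — endpoints in different components.
P—Q (7): add — endpoints in different components.
P—S (7): add — endpoints in different components.
Q—T (7): add — endpoints in different components.
Q—W (8): add — endpoints in different components.
U—X (8): add — endpoints in different components.
P—R (9): skip — R and P already connected.
P—T (14): skip — T and P already connected.
R—X (14): add — endpoints in different components.
MST edges: R—W, P—Q, P—S, Q—T, Q—W, U—X, R—X; total weight 5+7+7+7+8+8+14 = 56.

56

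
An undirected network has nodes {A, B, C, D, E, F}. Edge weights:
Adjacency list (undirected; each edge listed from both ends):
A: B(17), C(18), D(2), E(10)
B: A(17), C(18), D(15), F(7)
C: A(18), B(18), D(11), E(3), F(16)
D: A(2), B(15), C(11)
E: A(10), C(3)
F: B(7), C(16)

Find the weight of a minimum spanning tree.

37

Prim's algorithm from B:
Step 1: frontier [B—F 7, B—D 15, A—B 17, B—C 18] → take B—F (7); add F.
Step 2: frontier [B—D 15, A—B 17, B—C 18, C—F 16] → take B—D (15); add D.
Step 3: frontier [A—B 17, B—C 18, A—D 2, C—D 11, C—F 16] → take A—D (2); add A.
Step 4: frontier [A—E 10, A—C 18, B—C 18, C—D 11, C—F 16] → take A—E (10); add E.
Step 5: frontier [A—C 18, B—C 18, C—D 11, C—E 3, C—F 16] → take C—E (3); add C.
MST edges: B—F, B—D, A—D, A—E, C—E; total weight 7+15+2+10+3 = 37.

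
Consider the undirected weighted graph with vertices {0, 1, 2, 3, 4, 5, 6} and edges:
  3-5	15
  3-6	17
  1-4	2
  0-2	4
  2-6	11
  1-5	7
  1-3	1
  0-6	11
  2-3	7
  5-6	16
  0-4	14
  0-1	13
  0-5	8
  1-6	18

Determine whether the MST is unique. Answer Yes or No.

No

Kruskal: consider edges lightest-first.
1-3 (1): add — endpoints in different components.
1-4 (2): add — endpoints in different components.
0-2 (4): add — endpoints in different components.
1-5 (7): add — endpoints in different components.
2-3 (7): add — endpoints in different components.
0-5 (8): skip — 0 and 5 already connected.
0-6 (11): add — endpoints in different components.
Non-tree edge 2-6 has weight 11, equal to the heaviest edge on its tree cycle — swapping gives another MST of the same weight. Not unique.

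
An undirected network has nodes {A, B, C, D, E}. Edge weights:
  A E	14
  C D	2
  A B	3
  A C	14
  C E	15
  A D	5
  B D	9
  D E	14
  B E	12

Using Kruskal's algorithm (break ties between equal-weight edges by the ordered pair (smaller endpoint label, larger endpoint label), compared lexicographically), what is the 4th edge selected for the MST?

B-E

Kruskal: consider edges lightest-first.
C D (2): add. Components now {A} {B} {C,D} {E}
A B (3): add. Components now {A,B} {C,D} {E}
A D (5): add. Components now {A,B,C,D} {E}
B D (9): skip — B and D already connected.
B E (12): add. Components now {A,B,C,D,E}
The 4th edge added is B E.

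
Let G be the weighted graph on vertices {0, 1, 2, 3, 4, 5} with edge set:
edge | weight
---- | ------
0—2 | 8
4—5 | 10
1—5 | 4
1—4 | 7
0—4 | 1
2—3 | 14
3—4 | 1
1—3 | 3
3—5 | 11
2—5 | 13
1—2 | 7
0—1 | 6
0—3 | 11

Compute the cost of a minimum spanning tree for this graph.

16

Kruskal: consider edges lightest-first.
0—4 (1): add — endpoints in different components.
3—4 (1): add — endpoints in different components.
1—3 (3): add — endpoints in different components.
1—5 (4): add — endpoints in different components.
0—1 (6): skip — 0 and 1 already connected.
1—2 (7): add — endpoints in different components.
MST edges: 0—4, 3—4, 1—3, 1—5, 1—2; total weight 1+1+3+4+7 = 16.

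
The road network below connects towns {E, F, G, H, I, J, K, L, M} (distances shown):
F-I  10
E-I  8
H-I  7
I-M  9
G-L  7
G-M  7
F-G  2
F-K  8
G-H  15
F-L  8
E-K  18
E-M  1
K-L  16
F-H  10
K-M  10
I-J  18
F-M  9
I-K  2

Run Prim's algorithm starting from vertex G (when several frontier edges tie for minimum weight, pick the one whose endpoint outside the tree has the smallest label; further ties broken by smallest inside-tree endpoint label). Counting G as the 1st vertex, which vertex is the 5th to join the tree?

E

Grow the tree from G using Prim:
Step 1: cheapest edge leaving the tree is F-G (2); add F.
Step 2: cheapest edge leaving the tree is G-L (7); add L.
Step 3: cheapest edge leaving the tree is G-M (7); add M.
Step 4: cheapest edge leaving the tree is E-M (1); add E.
Step 5: cheapest edge leaving the tree is E-I (8); add I.
Step 6: cheapest edge leaving the tree is I-K (2); add K.
Step 7: cheapest edge leaving the tree is H-I (7); add H.
Step 8: cheapest edge leaving the tree is I-J (18); add J.
Vertex order: G, F, L, M, E, I, K, H, J. The 5th vertex is E.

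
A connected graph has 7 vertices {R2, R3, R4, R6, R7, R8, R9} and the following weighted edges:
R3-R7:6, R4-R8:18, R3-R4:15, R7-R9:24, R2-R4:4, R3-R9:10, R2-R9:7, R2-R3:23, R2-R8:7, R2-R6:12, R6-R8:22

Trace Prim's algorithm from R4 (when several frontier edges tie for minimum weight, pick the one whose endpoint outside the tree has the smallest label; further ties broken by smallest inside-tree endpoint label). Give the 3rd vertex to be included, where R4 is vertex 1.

R8

Prim, starting at R4.
Step 1: frontier [R2-R4 4, R3-R4 15, R4-R8 18] → take R2-R4 (4); add R2.
Step 2: frontier [R2-R8 7, R2-R9 7, R2-R6 12, R2-R3 23, R3-R4 15, R4-R8 18] → take R2-R8 (7); add R8.
Step 3: frontier [R2-R9 7, R2-R6 12, R2-R3 23, R3-R4 15, R6-R8 22] → take R2-R9 (7); add R9.
Step 4: frontier [R2-R6 12, R2-R3 23, R3-R4 15, R6-R8 22, R3-R9 10, R7-R9 24] → take R3-R9 (10); add R3.
Step 5: frontier [R2-R6 12, R3-R7 6, R6-R8 22, R7-R9 24] → take R3-R7 (6); add R7.
Step 6: frontier [R2-R6 12, R6-R8 22] → take R2-R6 (12); add R6.
Vertex order: R4, R2, R8, R9, R3, R7, R6. The 3rd vertex is R8.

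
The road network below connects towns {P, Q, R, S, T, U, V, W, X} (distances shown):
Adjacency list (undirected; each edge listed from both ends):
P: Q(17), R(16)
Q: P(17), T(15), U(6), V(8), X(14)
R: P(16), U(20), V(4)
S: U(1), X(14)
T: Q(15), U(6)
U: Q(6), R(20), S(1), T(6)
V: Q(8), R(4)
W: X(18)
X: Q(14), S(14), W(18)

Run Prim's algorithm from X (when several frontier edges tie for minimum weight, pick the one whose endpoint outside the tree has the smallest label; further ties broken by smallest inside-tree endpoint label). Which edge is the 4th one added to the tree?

T-U

Grow the tree from X using Prim:
Step 1: frontier [Q X 14, S X 14, W X 18] → take Q X (14); add Q.
Step 2: frontier [Q U 6, Q V 8, Q T 15, P Q 17, S X 14, W X 18] → take Q U (6); add U.
Step 3: frontier [Q V 8, Q T 15, P Q 17, S U 1, T U 6, R U 20, S X 14, W X 18] → take S U (1); add S.
Step 4: frontier [Q V 8, Q T 15, P Q 17, T U 6, R U 20, W X 18] → take T U (6); add T.
Step 5: frontier [Q V 8, P Q 17, R U 20, W X 18] → take Q V (8); add V.
Step 6: frontier [P Q 17, R U 20, R V 4, W X 18] → take R V (4); add R.
Step 7: frontier [P Q 17, P R 16, W X 18] → take P R (16); add P.
Step 8: frontier [W X 18] → take W X (18); add W.
The 4th edge added is T U.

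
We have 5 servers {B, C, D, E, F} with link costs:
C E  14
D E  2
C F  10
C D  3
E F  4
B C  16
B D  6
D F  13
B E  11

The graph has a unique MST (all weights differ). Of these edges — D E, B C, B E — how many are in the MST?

Sort edges by weight, then run Kruskal:
D E (2): add. Components now {B} {C} {D,E} {F}
C D (3): add. Components now {B} {C,D,E} {F}
E F (4): add. Components now {B} {C,D,E,F}
B D (6): add. Components now {B,C,D,E,F}
MST edge set: {D E, C D, E F, B D}.
Of the listed edges, {D E} are in the MST → 1.

1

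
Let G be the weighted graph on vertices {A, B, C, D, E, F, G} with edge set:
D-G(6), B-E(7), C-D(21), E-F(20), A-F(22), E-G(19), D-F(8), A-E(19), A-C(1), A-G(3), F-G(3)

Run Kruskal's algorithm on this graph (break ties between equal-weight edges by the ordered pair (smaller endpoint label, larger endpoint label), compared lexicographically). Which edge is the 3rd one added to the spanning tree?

Kruskal's algorithm — process edges by increasing weight (ties by edge label):
A-C (1): add — endpoints in different components.
A-G (3): add — endpoints in different components.
F-G (3): add — endpoints in different components.
D-G (6): add — endpoints in different components.
B-E (7): add — endpoints in different components.
D-F (8): skip — D and F already connected.
A-E (19): add — endpoints in different components.
The 3rd edge added is F-G.

F-G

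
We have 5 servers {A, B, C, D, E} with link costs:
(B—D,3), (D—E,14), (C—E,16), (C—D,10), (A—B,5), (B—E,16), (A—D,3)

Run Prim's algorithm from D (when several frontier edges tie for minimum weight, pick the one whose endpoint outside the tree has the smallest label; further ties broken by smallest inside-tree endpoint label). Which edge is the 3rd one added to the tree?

Prim's algorithm from D:
Step 1: cheapest edge leaving the tree is A—D (3); add A.
Step 2: cheapest edge leaving the tree is B—D (3); add B.
Step 3: cheapest edge leaving the tree is C—D (10); add C.
Step 4: cheapest edge leaving the tree is D—E (14); add E.
The 3rd edge added is C—D.

C-D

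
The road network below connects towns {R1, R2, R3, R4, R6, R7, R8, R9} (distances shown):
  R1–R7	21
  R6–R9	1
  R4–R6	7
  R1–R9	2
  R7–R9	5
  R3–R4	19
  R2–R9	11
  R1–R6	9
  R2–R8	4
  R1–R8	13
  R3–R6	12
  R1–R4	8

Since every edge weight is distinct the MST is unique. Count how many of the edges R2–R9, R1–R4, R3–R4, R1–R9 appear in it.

Kruskal: consider edges lightest-first.
R6–R9 (1): add — endpoints in different components.
R1–R9 (2): add — endpoints in different components.
R2–R8 (4): add — endpoints in different components.
R7–R9 (5): add — endpoints in different components.
R4–R6 (7): add — endpoints in different components.
R1–R4 (8): skip — R4 and R1 already connected.
R1–R6 (9): skip — R1 and R6 already connected.
R2–R9 (11): add — endpoints in different components.
R3–R6 (12): add — endpoints in different components.
MST edge set: {R6–R9, R1–R9, R2–R8, R7–R9, R4–R6, R2–R9, R3–R6}.
Of the listed edges, {R2–R9, R1–R9} are in the MST → 2.

2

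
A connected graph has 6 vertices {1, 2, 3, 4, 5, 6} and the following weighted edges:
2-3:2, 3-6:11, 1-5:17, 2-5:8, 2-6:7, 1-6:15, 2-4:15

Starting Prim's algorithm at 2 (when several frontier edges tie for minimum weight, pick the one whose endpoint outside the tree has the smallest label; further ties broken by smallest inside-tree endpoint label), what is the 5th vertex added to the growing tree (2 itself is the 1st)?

1

Prim, starting at 2.
Step 1: frontier [2-3 2, 2-6 7, 2-5 8, 2-4 15] → take 2-3 (2); add 3.
Step 2: frontier [2-6 7, 2-5 8, 2-4 15, 3-6 11] → take 2-6 (7); add 6.
Step 3: frontier [2-5 8, 2-4 15, 1-6 15] → take 2-5 (8); add 5.
Step 4: frontier [2-4 15, 1-5 17, 1-6 15] → take 1-6 (15); add 1.
Step 5: frontier [2-4 15] → take 2-4 (15); add 4.
Vertex order: 2, 3, 6, 5, 1, 4. The 5th vertex is 1.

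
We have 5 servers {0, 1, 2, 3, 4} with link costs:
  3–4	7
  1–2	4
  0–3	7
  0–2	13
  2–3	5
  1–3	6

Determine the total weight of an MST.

23

Kruskal's algorithm — process edges by increasing weight (ties by edge label):
1–2 (4): add — endpoints in different components.
2–3 (5): add — endpoints in different components.
1–3 (6): skip — 1 and 3 already connected.
0–3 (7): add — endpoints in different components.
3–4 (7): add — endpoints in different components.
MST edges: 1–2, 2–3, 0–3, 3–4; total weight 4+5+7+7 = 23.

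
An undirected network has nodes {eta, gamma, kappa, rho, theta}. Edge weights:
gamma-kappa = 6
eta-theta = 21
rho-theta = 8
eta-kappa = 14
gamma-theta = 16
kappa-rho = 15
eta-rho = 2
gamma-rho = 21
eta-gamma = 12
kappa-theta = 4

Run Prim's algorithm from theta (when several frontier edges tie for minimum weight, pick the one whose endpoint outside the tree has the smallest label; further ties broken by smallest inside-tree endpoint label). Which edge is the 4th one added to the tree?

Grow the tree from theta using Prim:
Step 1: cheapest edge leaving the tree is kappa-theta (4); add kappa.
Step 2: cheapest edge leaving the tree is gamma-kappa (6); add gamma.
Step 3: cheapest edge leaving the tree is rho-theta (8); add rho.
Step 4: cheapest edge leaving the tree is eta-rho (2); add eta.
The 4th edge added is eta-rho.

eta-rho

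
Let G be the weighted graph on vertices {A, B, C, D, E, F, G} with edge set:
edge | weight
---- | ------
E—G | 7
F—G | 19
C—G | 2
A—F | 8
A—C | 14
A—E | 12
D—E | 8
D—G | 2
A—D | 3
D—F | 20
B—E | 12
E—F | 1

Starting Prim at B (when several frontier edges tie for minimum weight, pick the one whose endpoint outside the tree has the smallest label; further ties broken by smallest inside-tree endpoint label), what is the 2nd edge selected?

Grow the tree from B using Prim:
Step 1: cheapest edge leaving the tree is B—E (12); add E.
Step 2: cheapest edge leaving the tree is E—F (1); add F.
Step 3: cheapest edge leaving the tree is E—G (7); add G.
Step 4: cheapest edge leaving the tree is C—G (2); add C.
Step 5: cheapest edge leaving the tree is D—G (2); add D.
Step 6: cheapest edge leaving the tree is A—D (3); add A.
The 2nd edge added is E—F.

E-F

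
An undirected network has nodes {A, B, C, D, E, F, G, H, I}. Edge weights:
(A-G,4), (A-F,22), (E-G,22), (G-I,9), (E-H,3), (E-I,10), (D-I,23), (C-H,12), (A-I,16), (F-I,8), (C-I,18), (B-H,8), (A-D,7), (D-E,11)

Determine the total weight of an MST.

61

Sort edges by weight, then run Kruskal:
E-H (3): add — endpoints in different components.
A-G (4): add — endpoints in different components.
A-D (7): add — endpoints in different components.
B-H (8): add — endpoints in different components.
F-I (8): add — endpoints in different components.
G-I (9): add — endpoints in different components.
E-I (10): add — endpoints in different components.
D-E (11): skip — D and E already connected.
C-H (12): add — endpoints in different components.
MST edges: E-H, A-G, A-D, B-H, F-I, G-I, E-I, C-H; total weight 3+4+7+8+8+9+10+12 = 61.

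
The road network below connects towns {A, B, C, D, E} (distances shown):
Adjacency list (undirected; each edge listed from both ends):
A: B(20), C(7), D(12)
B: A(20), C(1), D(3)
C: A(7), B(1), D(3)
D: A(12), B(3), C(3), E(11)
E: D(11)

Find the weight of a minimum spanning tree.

Kruskal's algorithm — process edges by increasing weight (ties by edge label):
B C (1): add — endpoints in different components.
B D (3): add — endpoints in different components.
C D (3): skip — C and D already connected.
A C (7): add — endpoints in different components.
D E (11): add — endpoints in different components.
MST edges: B C, B D, A C, D E; total weight 1+3+7+11 = 22.

22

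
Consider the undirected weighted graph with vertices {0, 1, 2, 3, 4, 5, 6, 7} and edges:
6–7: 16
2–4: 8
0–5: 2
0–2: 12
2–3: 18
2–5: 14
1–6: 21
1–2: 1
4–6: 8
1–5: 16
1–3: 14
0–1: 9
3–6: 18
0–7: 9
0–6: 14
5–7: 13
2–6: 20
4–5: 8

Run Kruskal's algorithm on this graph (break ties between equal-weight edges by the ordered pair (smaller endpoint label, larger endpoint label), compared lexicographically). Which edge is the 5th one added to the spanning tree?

4-6

Kruskal: consider edges lightest-first.
1–2 (1): add — endpoints in different components.
0–5 (2): add — endpoints in different components.
2–4 (8): add — endpoints in different components.
4–5 (8): add — endpoints in different components.
4–6 (8): add — endpoints in different components.
0–1 (9): skip — 0 and 1 already connected.
0–7 (9): add — endpoints in different components.
0–2 (12): skip — 0 and 2 already connected.
5–7 (13): skip — 5 and 7 already connected.
0–6 (14): skip — 0 and 6 already connected.
1–3 (14): add — endpoints in different components.
The 5th edge added is 4–6.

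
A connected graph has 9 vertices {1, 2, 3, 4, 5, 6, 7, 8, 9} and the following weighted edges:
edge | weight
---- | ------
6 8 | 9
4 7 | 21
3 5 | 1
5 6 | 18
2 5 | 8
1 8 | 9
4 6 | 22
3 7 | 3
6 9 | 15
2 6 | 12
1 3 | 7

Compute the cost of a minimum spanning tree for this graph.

73

Grow the tree from 8 using Prim:
Step 1: cheapest edge leaving the tree is 1 8 (9); add 1.
Step 2: cheapest edge leaving the tree is 1 3 (7); add 3.
Step 3: cheapest edge leaving the tree is 3 5 (1); add 5.
Step 4: cheapest edge leaving the tree is 3 7 (3); add 7.
Step 5: cheapest edge leaving the tree is 2 5 (8); add 2.
Step 6: cheapest edge leaving the tree is 6 8 (9); add 6.
Step 7: cheapest edge leaving the tree is 6 9 (15); add 9.
Step 8: cheapest edge leaving the tree is 4 7 (21); add 4.
MST edges: 1 8, 1 3, 3 5, 3 7, 2 5, 6 8, 6 9, 4 7; total weight 9+7+1+3+8+9+15+21 = 73.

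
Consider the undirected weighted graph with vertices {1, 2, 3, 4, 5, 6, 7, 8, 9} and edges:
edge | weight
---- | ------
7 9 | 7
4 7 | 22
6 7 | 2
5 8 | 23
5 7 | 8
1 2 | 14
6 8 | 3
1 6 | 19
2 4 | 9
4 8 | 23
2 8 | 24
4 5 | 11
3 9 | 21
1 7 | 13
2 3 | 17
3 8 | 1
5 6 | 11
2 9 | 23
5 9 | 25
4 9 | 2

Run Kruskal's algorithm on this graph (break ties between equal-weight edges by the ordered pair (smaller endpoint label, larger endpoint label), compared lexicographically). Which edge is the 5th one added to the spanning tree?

Kruskal: consider edges lightest-first.
3 8 (1): add — endpoints in different components.
4 9 (2): add — endpoints in different components.
6 7 (2): add — endpoints in different components.
6 8 (3): add — endpoints in different components.
7 9 (7): add — endpoints in different components.
5 7 (8): add — endpoints in different components.
2 4 (9): add — endpoints in different components.
4 5 (11): skip — 4 and 5 already connected.
5 6 (11): skip — 5 and 6 already connected.
1 7 (13): add — endpoints in different components.
The 5th edge added is 7 9.

7-9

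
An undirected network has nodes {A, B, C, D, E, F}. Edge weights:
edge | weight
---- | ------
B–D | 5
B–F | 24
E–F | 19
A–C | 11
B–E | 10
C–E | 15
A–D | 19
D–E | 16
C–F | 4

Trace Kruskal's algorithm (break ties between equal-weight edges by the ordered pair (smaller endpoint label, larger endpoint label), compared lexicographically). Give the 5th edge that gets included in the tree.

Sort edges by weight, then run Kruskal:
C–F (4): add — endpoints in different components.
B–D (5): add — endpoints in different components.
B–E (10): add — endpoints in different components.
A–C (11): add — endpoints in different components.
C–E (15): add — endpoints in different components.
The 5th edge added is C–E.

C-E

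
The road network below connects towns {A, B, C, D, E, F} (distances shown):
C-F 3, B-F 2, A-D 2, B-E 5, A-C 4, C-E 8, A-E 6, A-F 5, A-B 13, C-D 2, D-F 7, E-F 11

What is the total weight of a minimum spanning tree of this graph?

Sort edges by weight, then run Kruskal:
A-D (2): add — endpoints in different components.
B-F (2): add — endpoints in different components.
C-D (2): add — endpoints in different components.
C-F (3): add — endpoints in different components.
A-C (4): skip — A and C already connected.
A-F (5): skip — A and F already connected.
B-E (5): add — endpoints in different components.
MST edges: A-D, B-F, C-D, C-F, B-E; total weight 2+2+2+3+5 = 14.

14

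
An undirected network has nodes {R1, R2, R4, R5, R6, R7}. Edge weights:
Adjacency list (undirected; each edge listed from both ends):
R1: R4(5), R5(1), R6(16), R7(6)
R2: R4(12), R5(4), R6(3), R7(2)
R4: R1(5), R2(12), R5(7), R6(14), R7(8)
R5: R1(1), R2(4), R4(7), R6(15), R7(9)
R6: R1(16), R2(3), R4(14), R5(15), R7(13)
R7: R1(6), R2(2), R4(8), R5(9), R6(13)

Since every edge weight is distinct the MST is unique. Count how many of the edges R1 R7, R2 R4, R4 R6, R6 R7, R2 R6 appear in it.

Kruskal's algorithm — process edges by increasing weight (ties by edge label):
R1 R5 (1): add — endpoints in different components.
R2 R7 (2): add — endpoints in different components.
R2 R6 (3): add — endpoints in different components.
R2 R5 (4): add — endpoints in different components.
R1 R4 (5): add — endpoints in different components.
MST edge set: {R1 R5, R2 R7, R2 R6, R2 R5, R1 R4}.
Of the listed edges, {R2 R6} are in the MST → 1.

1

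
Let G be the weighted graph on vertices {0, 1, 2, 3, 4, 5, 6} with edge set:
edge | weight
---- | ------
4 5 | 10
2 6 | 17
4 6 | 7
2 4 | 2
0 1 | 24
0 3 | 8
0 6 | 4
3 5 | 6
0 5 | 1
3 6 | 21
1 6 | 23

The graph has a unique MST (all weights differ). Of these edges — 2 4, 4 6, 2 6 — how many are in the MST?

2

Kruskal: consider edges lightest-first.
0 5 (1): add — endpoints in different components.
2 4 (2): add — endpoints in different components.
0 6 (4): add — endpoints in different components.
3 5 (6): add — endpoints in different components.
4 6 (7): add — endpoints in different components.
0 3 (8): skip — 0 and 3 already connected.
4 5 (10): skip — 4 and 5 already connected.
2 6 (17): skip — 2 and 6 already connected.
3 6 (21): skip — 3 and 6 already connected.
1 6 (23): add — endpoints in different components.
MST edge set: {0 5, 2 4, 0 6, 3 5, 4 6, 1 6}.
Of the listed edges, {2 4, 4 6} are in the MST → 2.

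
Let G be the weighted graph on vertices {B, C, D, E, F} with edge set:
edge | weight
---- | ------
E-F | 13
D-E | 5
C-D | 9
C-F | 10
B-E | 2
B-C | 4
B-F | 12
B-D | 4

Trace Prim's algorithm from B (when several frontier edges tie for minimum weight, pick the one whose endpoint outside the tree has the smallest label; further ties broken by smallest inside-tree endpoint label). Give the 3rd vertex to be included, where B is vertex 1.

C

Prim, starting at B.
Step 1: cheapest edge leaving the tree is B-E (2); add E.
Step 2: cheapest edge leaving the tree is B-C (4); add C.
Step 3: cheapest edge leaving the tree is B-D (4); add D.
Step 4: cheapest edge leaving the tree is C-F (10); add F.
Vertex order: B, E, C, D, F. The 3rd vertex is C.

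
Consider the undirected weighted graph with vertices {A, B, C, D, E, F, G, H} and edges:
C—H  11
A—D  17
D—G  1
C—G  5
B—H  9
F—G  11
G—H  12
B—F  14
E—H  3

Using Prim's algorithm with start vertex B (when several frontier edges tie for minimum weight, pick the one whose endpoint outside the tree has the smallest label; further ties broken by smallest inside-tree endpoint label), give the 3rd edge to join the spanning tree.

C-H

Grow the tree from B using Prim:
Step 1: cheapest edge leaving the tree is B—H (9); add H.
Step 2: cheapest edge leaving the tree is E—H (3); add E.
Step 3: cheapest edge leaving the tree is C—H (11); add C.
Step 4: cheapest edge leaving the tree is C—G (5); add G.
Step 5: cheapest edge leaving the tree is D—G (1); add D.
Step 6: cheapest edge leaving the tree is F—G (11); add F.
Step 7: cheapest edge leaving the tree is A—D (17); add A.
The 3rd edge added is C—H.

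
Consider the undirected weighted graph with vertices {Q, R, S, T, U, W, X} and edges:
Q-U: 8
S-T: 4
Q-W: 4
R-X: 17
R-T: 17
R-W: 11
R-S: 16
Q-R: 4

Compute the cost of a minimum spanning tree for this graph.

53

Kruskal: consider edges lightest-first.
Q-R (4): add — endpoints in different components.
Q-W (4): add — endpoints in different components.
S-T (4): add — endpoints in different components.
Q-U (8): add — endpoints in different components.
R-W (11): skip — R and W already connected.
R-S (16): add — endpoints in different components.
R-T (17): skip — T and R already connected.
R-X (17): add — endpoints in different components.
MST edges: Q-R, Q-W, S-T, Q-U, R-S, R-X; total weight 4+4+4+8+16+17 = 53.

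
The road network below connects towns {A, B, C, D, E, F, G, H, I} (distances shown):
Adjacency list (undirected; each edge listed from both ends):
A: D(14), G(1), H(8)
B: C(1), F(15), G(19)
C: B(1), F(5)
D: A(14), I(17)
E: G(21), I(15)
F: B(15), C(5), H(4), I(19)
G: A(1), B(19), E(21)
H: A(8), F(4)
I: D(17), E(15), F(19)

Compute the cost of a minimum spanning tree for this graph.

65

Prim's algorithm from I:
Step 1: frontier [E I 15, D I 17, F I 19] → take E I (15); add E.
Step 2: frontier [E G 21, D I 17, F I 19] → take D I (17); add D.
Step 3: frontier [A D 14, E G 21, F I 19] → take A D (14); add A.
Step 4: frontier [A G 1, A H 8, E G 21, F I 19] → take A G (1); add G.
Step 5: frontier [A H 8, B G 19, F I 19] → take A H (8); add H.
Step 6: frontier [B G 19, F H 4, F I 19] → take F H (4); add F.
Step 7: frontier [C F 5, B F 15, B G 19] → take C F (5); add C.
Step 8: frontier [B C 1, B F 15, B G 19] → take B C (1); add B.
MST edges: E I, D I, A D, A G, A H, F H, C F, B C; total weight 15+17+14+1+8+4+5+1 = 65.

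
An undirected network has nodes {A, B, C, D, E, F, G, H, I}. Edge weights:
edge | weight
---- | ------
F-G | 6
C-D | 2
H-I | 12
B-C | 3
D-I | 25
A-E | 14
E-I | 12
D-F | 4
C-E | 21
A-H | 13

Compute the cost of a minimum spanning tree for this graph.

73

Prim's algorithm from G:
Step 1: cheapest edge leaving the tree is F-G (6); add F.
Step 2: cheapest edge leaving the tree is D-F (4); add D.
Step 3: cheapest edge leaving the tree is C-D (2); add C.
Step 4: cheapest edge leaving the tree is B-C (3); add B.
Step 5: cheapest edge leaving the tree is C-E (21); add E.
Step 6: cheapest edge leaving the tree is E-I (12); add I.
Step 7: cheapest edge leaving the tree is H-I (12); add H.
Step 8: cheapest edge leaving the tree is A-H (13); add A.
MST edges: F-G, D-F, C-D, B-C, C-E, E-I, H-I, A-H; total weight 6+4+2+3+21+12+12+13 = 73.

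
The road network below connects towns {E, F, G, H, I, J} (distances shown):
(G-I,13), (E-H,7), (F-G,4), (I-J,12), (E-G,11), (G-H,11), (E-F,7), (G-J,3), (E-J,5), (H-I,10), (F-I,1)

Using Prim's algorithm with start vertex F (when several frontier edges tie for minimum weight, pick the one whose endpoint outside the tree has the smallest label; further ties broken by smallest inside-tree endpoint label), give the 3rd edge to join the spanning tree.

Prim, starting at F.
Step 1: frontier [F-I 1, F-G 4, E-F 7] → take F-I (1); add I.
Step 2: frontier [F-G 4, E-F 7, H-I 10, I-J 12, G-I 13] → take F-G (4); add G.
Step 3: frontier [E-F 7, G-J 3, E-G 11, G-H 11, H-I 10, I-J 12] → take G-J (3); add J.
Step 4: frontier [E-F 7, E-G 11, G-H 11, H-I 10, E-J 5] → take E-J (5); add E.
Step 5: frontier [E-H 7, G-H 11, H-I 10] → take E-H (7); add H.
The 3rd edge added is G-J.

G-J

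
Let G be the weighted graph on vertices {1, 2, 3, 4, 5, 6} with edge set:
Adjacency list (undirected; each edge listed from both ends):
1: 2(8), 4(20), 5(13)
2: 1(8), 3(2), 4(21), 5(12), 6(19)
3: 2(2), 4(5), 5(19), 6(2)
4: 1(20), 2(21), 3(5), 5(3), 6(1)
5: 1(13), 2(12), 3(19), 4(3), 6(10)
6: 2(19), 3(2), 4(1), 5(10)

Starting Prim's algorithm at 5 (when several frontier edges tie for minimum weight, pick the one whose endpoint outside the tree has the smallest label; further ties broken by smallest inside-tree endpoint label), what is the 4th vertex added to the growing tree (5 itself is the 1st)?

3

Grow the tree from 5 using Prim:
Step 1: frontier [4 5 3, 5 6 10, 2 5 12, 1 5 13, 3 5 19] → take 4 5 (3); add 4.
Step 2: frontier [4 6 1, 3 4 5, 1 4 20, 2 4 21, 5 6 10, 2 5 12, 1 5 13, 3 5 19] → take 4 6 (1); add 6.
Step 3: frontier [3 4 5, 1 4 20, 2 4 21, 2 5 12, 1 5 13, 3 5 19, 3 6 2, 2 6 19] → take 3 6 (2); add 3.
Step 4: frontier [2 3 2, 1 4 20, 2 4 21, 2 5 12, 1 5 13, 2 6 19] → take 2 3 (2); add 2.
Step 5: frontier [1 2 8, 1 4 20, 1 5 13] → take 1 2 (8); add 1.
Vertex order: 5, 4, 6, 3, 2, 1. The 4th vertex is 3.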